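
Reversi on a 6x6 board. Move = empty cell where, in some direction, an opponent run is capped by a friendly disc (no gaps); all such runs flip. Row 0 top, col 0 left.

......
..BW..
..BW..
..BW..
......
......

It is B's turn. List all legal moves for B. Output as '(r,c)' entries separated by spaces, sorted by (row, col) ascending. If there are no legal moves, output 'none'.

(0,2): no bracket -> illegal
(0,3): no bracket -> illegal
(0,4): flips 1 -> legal
(1,4): flips 2 -> legal
(2,4): flips 1 -> legal
(3,4): flips 2 -> legal
(4,2): no bracket -> illegal
(4,3): no bracket -> illegal
(4,4): flips 1 -> legal

Answer: (0,4) (1,4) (2,4) (3,4) (4,4)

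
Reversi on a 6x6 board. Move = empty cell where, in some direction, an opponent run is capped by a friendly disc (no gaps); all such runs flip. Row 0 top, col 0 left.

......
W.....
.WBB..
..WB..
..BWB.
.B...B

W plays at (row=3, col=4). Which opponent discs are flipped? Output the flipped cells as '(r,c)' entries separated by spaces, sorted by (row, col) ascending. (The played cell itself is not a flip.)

Dir NW: opp run (2,3), next='.' -> no flip
Dir N: first cell '.' (not opp) -> no flip
Dir NE: first cell '.' (not opp) -> no flip
Dir W: opp run (3,3) capped by W -> flip
Dir E: first cell '.' (not opp) -> no flip
Dir SW: first cell 'W' (not opp) -> no flip
Dir S: opp run (4,4), next='.' -> no flip
Dir SE: first cell '.' (not opp) -> no flip

Answer: (3,3)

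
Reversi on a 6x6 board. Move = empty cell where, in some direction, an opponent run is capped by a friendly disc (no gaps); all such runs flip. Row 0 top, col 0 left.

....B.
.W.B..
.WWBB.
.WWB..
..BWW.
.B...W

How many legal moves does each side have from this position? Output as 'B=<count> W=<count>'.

-- B to move --
(0,0): flips 2 -> legal
(0,1): no bracket -> illegal
(0,2): no bracket -> illegal
(1,0): no bracket -> illegal
(1,2): flips 2 -> legal
(2,0): flips 3 -> legal
(3,0): flips 2 -> legal
(3,4): no bracket -> illegal
(3,5): no bracket -> illegal
(4,0): flips 2 -> legal
(4,1): flips 1 -> legal
(4,5): flips 2 -> legal
(5,2): no bracket -> illegal
(5,3): flips 1 -> legal
(5,4): no bracket -> illegal
B mobility = 8
-- W to move --
(0,2): no bracket -> illegal
(0,3): flips 3 -> legal
(0,5): no bracket -> illegal
(1,2): no bracket -> illegal
(1,4): flips 1 -> legal
(1,5): no bracket -> illegal
(2,5): flips 2 -> legal
(3,4): flips 1 -> legal
(3,5): no bracket -> illegal
(4,0): no bracket -> illegal
(4,1): flips 1 -> legal
(5,0): no bracket -> illegal
(5,2): flips 1 -> legal
(5,3): flips 1 -> legal
W mobility = 7

Answer: B=8 W=7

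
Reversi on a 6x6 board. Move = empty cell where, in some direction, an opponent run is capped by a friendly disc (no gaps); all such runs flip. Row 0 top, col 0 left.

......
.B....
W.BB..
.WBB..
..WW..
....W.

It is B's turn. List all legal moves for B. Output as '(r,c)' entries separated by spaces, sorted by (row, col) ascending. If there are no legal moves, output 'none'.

Answer: (3,0) (4,0) (5,1) (5,2) (5,3)

Derivation:
(1,0): no bracket -> illegal
(2,1): no bracket -> illegal
(3,0): flips 1 -> legal
(3,4): no bracket -> illegal
(4,0): flips 1 -> legal
(4,1): no bracket -> illegal
(4,4): no bracket -> illegal
(4,5): no bracket -> illegal
(5,1): flips 1 -> legal
(5,2): flips 1 -> legal
(5,3): flips 1 -> legal
(5,5): no bracket -> illegal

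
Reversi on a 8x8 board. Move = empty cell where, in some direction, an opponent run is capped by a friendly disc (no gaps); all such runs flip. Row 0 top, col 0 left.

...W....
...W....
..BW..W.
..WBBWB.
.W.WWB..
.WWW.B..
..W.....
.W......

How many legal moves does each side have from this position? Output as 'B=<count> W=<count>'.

Answer: B=10 W=11

Derivation:
-- B to move --
(0,2): no bracket -> illegal
(0,4): flips 1 -> legal
(1,2): flips 1 -> legal
(1,4): no bracket -> illegal
(1,5): no bracket -> illegal
(1,6): flips 1 -> legal
(1,7): no bracket -> illegal
(2,1): no bracket -> illegal
(2,4): flips 1 -> legal
(2,5): flips 1 -> legal
(2,7): no bracket -> illegal
(3,0): no bracket -> illegal
(3,1): flips 1 -> legal
(3,7): no bracket -> illegal
(4,0): no bracket -> illegal
(4,2): flips 3 -> legal
(4,6): no bracket -> illegal
(5,0): no bracket -> illegal
(5,4): flips 1 -> legal
(6,0): no bracket -> illegal
(6,1): flips 2 -> legal
(6,3): flips 2 -> legal
(6,4): no bracket -> illegal
(7,0): no bracket -> illegal
(7,2): no bracket -> illegal
(7,3): no bracket -> illegal
B mobility = 10
-- W to move --
(1,1): flips 2 -> legal
(1,2): flips 1 -> legal
(2,1): flips 1 -> legal
(2,4): flips 1 -> legal
(2,5): flips 1 -> legal
(2,7): no bracket -> illegal
(3,1): flips 1 -> legal
(3,7): flips 1 -> legal
(4,2): no bracket -> illegal
(4,6): flips 2 -> legal
(4,7): no bracket -> illegal
(5,4): no bracket -> illegal
(5,6): flips 2 -> legal
(6,4): no bracket -> illegal
(6,5): flips 2 -> legal
(6,6): flips 1 -> legal
W mobility = 11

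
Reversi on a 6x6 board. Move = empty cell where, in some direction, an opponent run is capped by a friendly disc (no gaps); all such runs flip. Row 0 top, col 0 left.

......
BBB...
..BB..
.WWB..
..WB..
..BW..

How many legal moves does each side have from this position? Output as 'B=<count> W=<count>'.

Answer: B=6 W=8

Derivation:
-- B to move --
(2,0): no bracket -> illegal
(2,1): flips 1 -> legal
(3,0): flips 2 -> legal
(4,0): flips 1 -> legal
(4,1): flips 2 -> legal
(4,4): no bracket -> illegal
(5,1): flips 1 -> legal
(5,4): flips 1 -> legal
B mobility = 6
-- W to move --
(0,0): no bracket -> illegal
(0,1): no bracket -> illegal
(0,2): flips 2 -> legal
(0,3): no bracket -> illegal
(1,3): flips 4 -> legal
(1,4): flips 1 -> legal
(2,0): no bracket -> illegal
(2,1): no bracket -> illegal
(2,4): flips 1 -> legal
(3,4): flips 1 -> legal
(4,1): no bracket -> illegal
(4,4): flips 1 -> legal
(5,1): flips 1 -> legal
(5,4): flips 1 -> legal
W mobility = 8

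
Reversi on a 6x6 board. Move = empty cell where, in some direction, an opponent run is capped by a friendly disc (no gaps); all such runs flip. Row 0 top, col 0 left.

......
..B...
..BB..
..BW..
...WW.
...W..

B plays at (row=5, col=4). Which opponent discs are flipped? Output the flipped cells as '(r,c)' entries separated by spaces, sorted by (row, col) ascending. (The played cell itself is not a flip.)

Dir NW: opp run (4,3) capped by B -> flip
Dir N: opp run (4,4), next='.' -> no flip
Dir NE: first cell '.' (not opp) -> no flip
Dir W: opp run (5,3), next='.' -> no flip
Dir E: first cell '.' (not opp) -> no flip
Dir SW: edge -> no flip
Dir S: edge -> no flip
Dir SE: edge -> no flip

Answer: (4,3)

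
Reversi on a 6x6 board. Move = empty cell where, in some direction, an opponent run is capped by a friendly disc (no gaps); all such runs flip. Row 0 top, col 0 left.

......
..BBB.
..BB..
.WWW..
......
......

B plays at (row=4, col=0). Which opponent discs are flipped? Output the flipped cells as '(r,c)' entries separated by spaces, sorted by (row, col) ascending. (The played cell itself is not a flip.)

Dir NW: edge -> no flip
Dir N: first cell '.' (not opp) -> no flip
Dir NE: opp run (3,1) capped by B -> flip
Dir W: edge -> no flip
Dir E: first cell '.' (not opp) -> no flip
Dir SW: edge -> no flip
Dir S: first cell '.' (not opp) -> no flip
Dir SE: first cell '.' (not opp) -> no flip

Answer: (3,1)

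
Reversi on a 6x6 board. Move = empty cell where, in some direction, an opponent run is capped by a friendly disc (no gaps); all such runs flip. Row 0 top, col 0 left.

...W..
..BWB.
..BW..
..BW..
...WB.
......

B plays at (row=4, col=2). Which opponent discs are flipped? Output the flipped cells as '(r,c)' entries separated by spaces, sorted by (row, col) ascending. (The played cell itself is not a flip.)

Dir NW: first cell '.' (not opp) -> no flip
Dir N: first cell 'B' (not opp) -> no flip
Dir NE: opp run (3,3), next='.' -> no flip
Dir W: first cell '.' (not opp) -> no flip
Dir E: opp run (4,3) capped by B -> flip
Dir SW: first cell '.' (not opp) -> no flip
Dir S: first cell '.' (not opp) -> no flip
Dir SE: first cell '.' (not opp) -> no flip

Answer: (4,3)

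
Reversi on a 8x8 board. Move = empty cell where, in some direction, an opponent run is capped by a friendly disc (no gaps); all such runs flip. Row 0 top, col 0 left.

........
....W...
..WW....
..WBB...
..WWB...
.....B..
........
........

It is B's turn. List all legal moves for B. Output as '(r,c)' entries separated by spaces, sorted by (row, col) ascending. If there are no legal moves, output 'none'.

(0,3): no bracket -> illegal
(0,4): no bracket -> illegal
(0,5): no bracket -> illegal
(1,1): flips 1 -> legal
(1,2): flips 1 -> legal
(1,3): flips 1 -> legal
(1,5): no bracket -> illegal
(2,1): no bracket -> illegal
(2,4): no bracket -> illegal
(2,5): no bracket -> illegal
(3,1): flips 1 -> legal
(4,1): flips 2 -> legal
(5,1): flips 1 -> legal
(5,2): flips 1 -> legal
(5,3): flips 1 -> legal
(5,4): no bracket -> illegal

Answer: (1,1) (1,2) (1,3) (3,1) (4,1) (5,1) (5,2) (5,3)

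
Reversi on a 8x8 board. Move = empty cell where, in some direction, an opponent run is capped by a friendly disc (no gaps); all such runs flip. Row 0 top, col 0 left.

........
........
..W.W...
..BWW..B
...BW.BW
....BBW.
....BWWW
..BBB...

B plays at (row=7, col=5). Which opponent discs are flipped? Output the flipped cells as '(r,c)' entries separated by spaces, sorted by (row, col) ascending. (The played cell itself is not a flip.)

Answer: (6,5)

Derivation:
Dir NW: first cell 'B' (not opp) -> no flip
Dir N: opp run (6,5) capped by B -> flip
Dir NE: opp run (6,6), next='.' -> no flip
Dir W: first cell 'B' (not opp) -> no flip
Dir E: first cell '.' (not opp) -> no flip
Dir SW: edge -> no flip
Dir S: edge -> no flip
Dir SE: edge -> no flip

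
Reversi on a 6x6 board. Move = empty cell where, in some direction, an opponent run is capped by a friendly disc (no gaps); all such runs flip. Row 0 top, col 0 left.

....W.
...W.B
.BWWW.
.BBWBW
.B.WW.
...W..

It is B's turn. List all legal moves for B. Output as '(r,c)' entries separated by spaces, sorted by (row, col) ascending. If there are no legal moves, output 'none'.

Answer: (1,2) (1,4) (2,5) (4,2) (5,2) (5,4)

Derivation:
(0,2): no bracket -> illegal
(0,3): no bracket -> illegal
(0,5): no bracket -> illegal
(1,1): no bracket -> illegal
(1,2): flips 2 -> legal
(1,4): flips 2 -> legal
(2,5): flips 3 -> legal
(4,2): flips 2 -> legal
(4,5): no bracket -> illegal
(5,2): flips 1 -> legal
(5,4): flips 2 -> legal
(5,5): no bracket -> illegal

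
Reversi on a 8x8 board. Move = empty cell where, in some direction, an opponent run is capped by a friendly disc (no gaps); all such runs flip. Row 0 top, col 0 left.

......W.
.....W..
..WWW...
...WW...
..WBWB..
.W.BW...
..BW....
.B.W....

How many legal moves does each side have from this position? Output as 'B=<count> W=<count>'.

Answer: B=11 W=7

Derivation:
-- B to move --
(0,4): no bracket -> illegal
(0,5): no bracket -> illegal
(0,7): no bracket -> illegal
(1,1): no bracket -> illegal
(1,2): flips 2 -> legal
(1,3): flips 2 -> legal
(1,4): no bracket -> illegal
(1,6): no bracket -> illegal
(1,7): no bracket -> illegal
(2,1): no bracket -> illegal
(2,5): flips 1 -> legal
(2,6): no bracket -> illegal
(3,1): flips 1 -> legal
(3,2): no bracket -> illegal
(3,5): flips 1 -> legal
(4,0): flips 1 -> legal
(4,1): flips 1 -> legal
(5,0): no bracket -> illegal
(5,2): no bracket -> illegal
(5,5): flips 1 -> legal
(6,0): no bracket -> illegal
(6,1): no bracket -> illegal
(6,4): flips 1 -> legal
(6,5): flips 1 -> legal
(7,2): flips 2 -> legal
(7,4): no bracket -> illegal
B mobility = 11
-- W to move --
(3,2): flips 1 -> legal
(3,5): no bracket -> illegal
(3,6): flips 1 -> legal
(4,6): flips 1 -> legal
(5,2): flips 2 -> legal
(5,5): no bracket -> illegal
(5,6): flips 1 -> legal
(6,0): no bracket -> illegal
(6,1): flips 1 -> legal
(6,4): flips 1 -> legal
(7,0): no bracket -> illegal
(7,2): no bracket -> illegal
W mobility = 7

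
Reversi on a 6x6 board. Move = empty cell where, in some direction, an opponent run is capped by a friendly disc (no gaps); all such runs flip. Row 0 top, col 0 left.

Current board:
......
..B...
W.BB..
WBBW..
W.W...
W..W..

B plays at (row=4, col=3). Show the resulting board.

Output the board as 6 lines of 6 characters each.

Place B at (4,3); scan 8 dirs for brackets.
Dir NW: first cell 'B' (not opp) -> no flip
Dir N: opp run (3,3) capped by B -> flip
Dir NE: first cell '.' (not opp) -> no flip
Dir W: opp run (4,2), next='.' -> no flip
Dir E: first cell '.' (not opp) -> no flip
Dir SW: first cell '.' (not opp) -> no flip
Dir S: opp run (5,3), next=edge -> no flip
Dir SE: first cell '.' (not opp) -> no flip
All flips: (3,3)

Answer: ......
..B...
W.BB..
WBBB..
W.WB..
W..W..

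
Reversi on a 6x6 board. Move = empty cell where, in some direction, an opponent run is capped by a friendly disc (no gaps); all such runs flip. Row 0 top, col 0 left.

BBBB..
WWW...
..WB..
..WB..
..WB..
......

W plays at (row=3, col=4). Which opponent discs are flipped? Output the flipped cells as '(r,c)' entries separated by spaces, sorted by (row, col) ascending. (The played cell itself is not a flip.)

Answer: (2,3) (3,3)

Derivation:
Dir NW: opp run (2,3) capped by W -> flip
Dir N: first cell '.' (not opp) -> no flip
Dir NE: first cell '.' (not opp) -> no flip
Dir W: opp run (3,3) capped by W -> flip
Dir E: first cell '.' (not opp) -> no flip
Dir SW: opp run (4,3), next='.' -> no flip
Dir S: first cell '.' (not opp) -> no flip
Dir SE: first cell '.' (not opp) -> no flip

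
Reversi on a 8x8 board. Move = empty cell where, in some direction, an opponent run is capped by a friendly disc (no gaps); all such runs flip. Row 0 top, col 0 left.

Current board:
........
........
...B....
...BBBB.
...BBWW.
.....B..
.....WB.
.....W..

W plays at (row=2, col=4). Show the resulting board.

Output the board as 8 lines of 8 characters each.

Answer: ........
........
...BW...
...BBWB.
...BBWW.
.....B..
.....WB.
.....W..

Derivation:
Place W at (2,4); scan 8 dirs for brackets.
Dir NW: first cell '.' (not opp) -> no flip
Dir N: first cell '.' (not opp) -> no flip
Dir NE: first cell '.' (not opp) -> no flip
Dir W: opp run (2,3), next='.' -> no flip
Dir E: first cell '.' (not opp) -> no flip
Dir SW: opp run (3,3), next='.' -> no flip
Dir S: opp run (3,4) (4,4), next='.' -> no flip
Dir SE: opp run (3,5) capped by W -> flip
All flips: (3,5)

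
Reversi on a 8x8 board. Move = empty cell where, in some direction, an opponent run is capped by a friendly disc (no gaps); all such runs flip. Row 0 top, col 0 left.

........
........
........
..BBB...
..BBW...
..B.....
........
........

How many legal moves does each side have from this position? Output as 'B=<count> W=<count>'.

-- B to move --
(3,5): no bracket -> illegal
(4,5): flips 1 -> legal
(5,3): no bracket -> illegal
(5,4): flips 1 -> legal
(5,5): flips 1 -> legal
B mobility = 3
-- W to move --
(2,1): no bracket -> illegal
(2,2): flips 1 -> legal
(2,3): no bracket -> illegal
(2,4): flips 1 -> legal
(2,5): no bracket -> illegal
(3,1): no bracket -> illegal
(3,5): no bracket -> illegal
(4,1): flips 2 -> legal
(4,5): no bracket -> illegal
(5,1): no bracket -> illegal
(5,3): no bracket -> illegal
(5,4): no bracket -> illegal
(6,1): no bracket -> illegal
(6,2): no bracket -> illegal
(6,3): no bracket -> illegal
W mobility = 3

Answer: B=3 W=3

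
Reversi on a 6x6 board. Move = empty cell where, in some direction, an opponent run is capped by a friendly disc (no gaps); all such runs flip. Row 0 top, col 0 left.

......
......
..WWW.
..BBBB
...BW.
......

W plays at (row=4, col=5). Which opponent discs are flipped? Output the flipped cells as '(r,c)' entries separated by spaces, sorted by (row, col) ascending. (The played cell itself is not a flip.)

Dir NW: opp run (3,4) capped by W -> flip
Dir N: opp run (3,5), next='.' -> no flip
Dir NE: edge -> no flip
Dir W: first cell 'W' (not opp) -> no flip
Dir E: edge -> no flip
Dir SW: first cell '.' (not opp) -> no flip
Dir S: first cell '.' (not opp) -> no flip
Dir SE: edge -> no flip

Answer: (3,4)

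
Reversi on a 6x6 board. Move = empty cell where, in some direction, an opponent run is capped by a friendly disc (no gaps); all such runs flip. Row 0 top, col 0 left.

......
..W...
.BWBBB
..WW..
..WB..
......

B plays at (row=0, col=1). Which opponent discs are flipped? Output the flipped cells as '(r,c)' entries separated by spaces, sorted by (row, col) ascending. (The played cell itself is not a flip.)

Dir NW: edge -> no flip
Dir N: edge -> no flip
Dir NE: edge -> no flip
Dir W: first cell '.' (not opp) -> no flip
Dir E: first cell '.' (not opp) -> no flip
Dir SW: first cell '.' (not opp) -> no flip
Dir S: first cell '.' (not opp) -> no flip
Dir SE: opp run (1,2) capped by B -> flip

Answer: (1,2)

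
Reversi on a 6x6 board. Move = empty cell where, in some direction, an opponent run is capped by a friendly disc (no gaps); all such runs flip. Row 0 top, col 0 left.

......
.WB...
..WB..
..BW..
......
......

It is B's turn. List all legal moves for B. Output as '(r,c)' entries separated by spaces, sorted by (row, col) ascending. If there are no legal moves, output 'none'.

Answer: (1,0) (2,1) (3,4) (4,3)

Derivation:
(0,0): no bracket -> illegal
(0,1): no bracket -> illegal
(0,2): no bracket -> illegal
(1,0): flips 1 -> legal
(1,3): no bracket -> illegal
(2,0): no bracket -> illegal
(2,1): flips 1 -> legal
(2,4): no bracket -> illegal
(3,1): no bracket -> illegal
(3,4): flips 1 -> legal
(4,2): no bracket -> illegal
(4,3): flips 1 -> legal
(4,4): no bracket -> illegal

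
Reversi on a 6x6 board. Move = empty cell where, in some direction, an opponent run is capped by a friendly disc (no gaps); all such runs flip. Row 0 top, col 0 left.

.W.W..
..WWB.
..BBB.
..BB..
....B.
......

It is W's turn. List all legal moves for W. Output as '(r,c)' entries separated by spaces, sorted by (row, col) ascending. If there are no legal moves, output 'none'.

Answer: (1,5) (2,5) (3,1) (3,4) (3,5) (4,2) (4,3)

Derivation:
(0,4): no bracket -> illegal
(0,5): no bracket -> illegal
(1,1): no bracket -> illegal
(1,5): flips 1 -> legal
(2,1): no bracket -> illegal
(2,5): flips 1 -> legal
(3,1): flips 1 -> legal
(3,4): flips 1 -> legal
(3,5): flips 1 -> legal
(4,1): no bracket -> illegal
(4,2): flips 2 -> legal
(4,3): flips 2 -> legal
(4,5): no bracket -> illegal
(5,3): no bracket -> illegal
(5,4): no bracket -> illegal
(5,5): no bracket -> illegal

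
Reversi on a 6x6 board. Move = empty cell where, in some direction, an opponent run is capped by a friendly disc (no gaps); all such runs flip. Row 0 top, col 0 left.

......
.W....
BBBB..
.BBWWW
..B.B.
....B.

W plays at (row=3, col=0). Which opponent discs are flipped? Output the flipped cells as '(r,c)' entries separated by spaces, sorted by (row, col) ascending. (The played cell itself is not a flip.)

Dir NW: edge -> no flip
Dir N: opp run (2,0), next='.' -> no flip
Dir NE: opp run (2,1), next='.' -> no flip
Dir W: edge -> no flip
Dir E: opp run (3,1) (3,2) capped by W -> flip
Dir SW: edge -> no flip
Dir S: first cell '.' (not opp) -> no flip
Dir SE: first cell '.' (not opp) -> no flip

Answer: (3,1) (3,2)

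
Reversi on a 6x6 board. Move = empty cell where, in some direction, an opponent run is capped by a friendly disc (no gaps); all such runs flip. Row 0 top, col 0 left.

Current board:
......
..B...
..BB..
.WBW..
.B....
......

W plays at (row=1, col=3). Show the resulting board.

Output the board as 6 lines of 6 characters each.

Answer: ......
..BW..
..WW..
.WBW..
.B....
......

Derivation:
Place W at (1,3); scan 8 dirs for brackets.
Dir NW: first cell '.' (not opp) -> no flip
Dir N: first cell '.' (not opp) -> no flip
Dir NE: first cell '.' (not opp) -> no flip
Dir W: opp run (1,2), next='.' -> no flip
Dir E: first cell '.' (not opp) -> no flip
Dir SW: opp run (2,2) capped by W -> flip
Dir S: opp run (2,3) capped by W -> flip
Dir SE: first cell '.' (not opp) -> no flip
All flips: (2,2) (2,3)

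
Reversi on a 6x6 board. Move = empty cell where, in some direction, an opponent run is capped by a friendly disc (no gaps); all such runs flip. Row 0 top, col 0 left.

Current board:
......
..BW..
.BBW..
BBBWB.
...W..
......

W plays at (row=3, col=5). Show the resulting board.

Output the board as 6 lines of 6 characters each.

Place W at (3,5); scan 8 dirs for brackets.
Dir NW: first cell '.' (not opp) -> no flip
Dir N: first cell '.' (not opp) -> no flip
Dir NE: edge -> no flip
Dir W: opp run (3,4) capped by W -> flip
Dir E: edge -> no flip
Dir SW: first cell '.' (not opp) -> no flip
Dir S: first cell '.' (not opp) -> no flip
Dir SE: edge -> no flip
All flips: (3,4)

Answer: ......
..BW..
.BBW..
BBBWWW
...W..
......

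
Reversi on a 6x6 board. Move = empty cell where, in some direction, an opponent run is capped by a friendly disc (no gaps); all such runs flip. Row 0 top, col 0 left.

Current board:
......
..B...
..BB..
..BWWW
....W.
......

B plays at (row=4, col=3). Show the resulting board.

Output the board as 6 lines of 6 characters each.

Answer: ......
..B...
..BB..
..BBWW
...BW.
......

Derivation:
Place B at (4,3); scan 8 dirs for brackets.
Dir NW: first cell 'B' (not opp) -> no flip
Dir N: opp run (3,3) capped by B -> flip
Dir NE: opp run (3,4), next='.' -> no flip
Dir W: first cell '.' (not opp) -> no flip
Dir E: opp run (4,4), next='.' -> no flip
Dir SW: first cell '.' (not opp) -> no flip
Dir S: first cell '.' (not opp) -> no flip
Dir SE: first cell '.' (not opp) -> no flip
All flips: (3,3)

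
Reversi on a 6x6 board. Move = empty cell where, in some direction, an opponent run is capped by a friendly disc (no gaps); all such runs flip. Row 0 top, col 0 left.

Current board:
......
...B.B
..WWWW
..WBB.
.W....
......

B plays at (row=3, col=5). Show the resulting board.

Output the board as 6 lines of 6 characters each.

Place B at (3,5); scan 8 dirs for brackets.
Dir NW: opp run (2,4) capped by B -> flip
Dir N: opp run (2,5) capped by B -> flip
Dir NE: edge -> no flip
Dir W: first cell 'B' (not opp) -> no flip
Dir E: edge -> no flip
Dir SW: first cell '.' (not opp) -> no flip
Dir S: first cell '.' (not opp) -> no flip
Dir SE: edge -> no flip
All flips: (2,4) (2,5)

Answer: ......
...B.B
..WWBB
..WBBB
.W....
......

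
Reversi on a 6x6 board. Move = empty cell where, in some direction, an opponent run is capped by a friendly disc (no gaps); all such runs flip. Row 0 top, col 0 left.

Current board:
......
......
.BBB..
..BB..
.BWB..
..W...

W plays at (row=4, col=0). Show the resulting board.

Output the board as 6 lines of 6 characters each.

Place W at (4,0); scan 8 dirs for brackets.
Dir NW: edge -> no flip
Dir N: first cell '.' (not opp) -> no flip
Dir NE: first cell '.' (not opp) -> no flip
Dir W: edge -> no flip
Dir E: opp run (4,1) capped by W -> flip
Dir SW: edge -> no flip
Dir S: first cell '.' (not opp) -> no flip
Dir SE: first cell '.' (not opp) -> no flip
All flips: (4,1)

Answer: ......
......
.BBB..
..BB..
WWWB..
..W...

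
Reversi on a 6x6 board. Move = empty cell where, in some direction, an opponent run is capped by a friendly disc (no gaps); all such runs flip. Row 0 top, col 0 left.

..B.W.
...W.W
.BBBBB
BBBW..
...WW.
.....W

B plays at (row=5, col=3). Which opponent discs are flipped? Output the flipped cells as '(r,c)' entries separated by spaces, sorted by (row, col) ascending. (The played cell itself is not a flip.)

Dir NW: first cell '.' (not opp) -> no flip
Dir N: opp run (4,3) (3,3) capped by B -> flip
Dir NE: opp run (4,4), next='.' -> no flip
Dir W: first cell '.' (not opp) -> no flip
Dir E: first cell '.' (not opp) -> no flip
Dir SW: edge -> no flip
Dir S: edge -> no flip
Dir SE: edge -> no flip

Answer: (3,3) (4,3)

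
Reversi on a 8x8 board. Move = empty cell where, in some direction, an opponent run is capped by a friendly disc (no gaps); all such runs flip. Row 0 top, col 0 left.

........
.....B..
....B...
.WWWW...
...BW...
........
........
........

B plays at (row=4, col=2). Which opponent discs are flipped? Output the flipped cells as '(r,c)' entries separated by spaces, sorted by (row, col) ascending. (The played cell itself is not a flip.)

Dir NW: opp run (3,1), next='.' -> no flip
Dir N: opp run (3,2), next='.' -> no flip
Dir NE: opp run (3,3) capped by B -> flip
Dir W: first cell '.' (not opp) -> no flip
Dir E: first cell 'B' (not opp) -> no flip
Dir SW: first cell '.' (not opp) -> no flip
Dir S: first cell '.' (not opp) -> no flip
Dir SE: first cell '.' (not opp) -> no flip

Answer: (3,3)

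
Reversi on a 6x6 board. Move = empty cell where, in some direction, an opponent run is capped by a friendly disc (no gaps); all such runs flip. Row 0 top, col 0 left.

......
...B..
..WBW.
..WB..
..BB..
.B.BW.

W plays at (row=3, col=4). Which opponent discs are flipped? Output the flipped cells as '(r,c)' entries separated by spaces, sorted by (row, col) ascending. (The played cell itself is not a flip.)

Answer: (3,3)

Derivation:
Dir NW: opp run (2,3), next='.' -> no flip
Dir N: first cell 'W' (not opp) -> no flip
Dir NE: first cell '.' (not opp) -> no flip
Dir W: opp run (3,3) capped by W -> flip
Dir E: first cell '.' (not opp) -> no flip
Dir SW: opp run (4,3), next='.' -> no flip
Dir S: first cell '.' (not opp) -> no flip
Dir SE: first cell '.' (not opp) -> no flip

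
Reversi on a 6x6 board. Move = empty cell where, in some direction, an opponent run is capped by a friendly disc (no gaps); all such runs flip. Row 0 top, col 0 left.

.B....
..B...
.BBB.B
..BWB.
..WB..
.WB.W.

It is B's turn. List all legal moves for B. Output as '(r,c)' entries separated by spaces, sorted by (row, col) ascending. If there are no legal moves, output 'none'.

Answer: (4,1) (4,4) (5,0)

Derivation:
(2,4): no bracket -> illegal
(3,1): no bracket -> illegal
(4,0): no bracket -> illegal
(4,1): flips 1 -> legal
(4,4): flips 1 -> legal
(4,5): no bracket -> illegal
(5,0): flips 1 -> legal
(5,3): no bracket -> illegal
(5,5): no bracket -> illegal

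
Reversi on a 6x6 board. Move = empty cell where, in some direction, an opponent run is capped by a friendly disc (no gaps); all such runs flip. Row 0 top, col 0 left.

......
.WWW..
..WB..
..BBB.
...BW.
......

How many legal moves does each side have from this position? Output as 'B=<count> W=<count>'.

-- B to move --
(0,0): flips 2 -> legal
(0,1): flips 1 -> legal
(0,2): flips 2 -> legal
(0,3): flips 1 -> legal
(0,4): no bracket -> illegal
(1,0): no bracket -> illegal
(1,4): no bracket -> illegal
(2,0): no bracket -> illegal
(2,1): flips 1 -> legal
(2,4): no bracket -> illegal
(3,1): no bracket -> illegal
(3,5): no bracket -> illegal
(4,5): flips 1 -> legal
(5,3): no bracket -> illegal
(5,4): flips 1 -> legal
(5,5): flips 1 -> legal
B mobility = 8
-- W to move --
(1,4): no bracket -> illegal
(2,1): no bracket -> illegal
(2,4): flips 2 -> legal
(2,5): no bracket -> illegal
(3,1): no bracket -> illegal
(3,5): no bracket -> illegal
(4,1): no bracket -> illegal
(4,2): flips 2 -> legal
(4,5): flips 2 -> legal
(5,2): no bracket -> illegal
(5,3): flips 3 -> legal
(5,4): no bracket -> illegal
W mobility = 4

Answer: B=8 W=4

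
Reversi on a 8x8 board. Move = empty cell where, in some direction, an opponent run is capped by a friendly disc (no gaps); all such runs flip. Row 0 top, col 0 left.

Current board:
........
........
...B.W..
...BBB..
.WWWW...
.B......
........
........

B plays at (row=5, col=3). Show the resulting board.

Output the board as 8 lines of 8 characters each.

Answer: ........
........
...B.W..
...BBB..
.WWBB...
.B.B....
........
........

Derivation:
Place B at (5,3); scan 8 dirs for brackets.
Dir NW: opp run (4,2), next='.' -> no flip
Dir N: opp run (4,3) capped by B -> flip
Dir NE: opp run (4,4) capped by B -> flip
Dir W: first cell '.' (not opp) -> no flip
Dir E: first cell '.' (not opp) -> no flip
Dir SW: first cell '.' (not opp) -> no flip
Dir S: first cell '.' (not opp) -> no flip
Dir SE: first cell '.' (not opp) -> no flip
All flips: (4,3) (4,4)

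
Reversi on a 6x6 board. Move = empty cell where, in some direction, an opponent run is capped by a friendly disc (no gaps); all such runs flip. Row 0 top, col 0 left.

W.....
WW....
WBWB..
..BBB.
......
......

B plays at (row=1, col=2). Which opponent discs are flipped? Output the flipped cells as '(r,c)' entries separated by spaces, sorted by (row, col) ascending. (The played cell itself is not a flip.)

Answer: (2,2)

Derivation:
Dir NW: first cell '.' (not opp) -> no flip
Dir N: first cell '.' (not opp) -> no flip
Dir NE: first cell '.' (not opp) -> no flip
Dir W: opp run (1,1) (1,0), next=edge -> no flip
Dir E: first cell '.' (not opp) -> no flip
Dir SW: first cell 'B' (not opp) -> no flip
Dir S: opp run (2,2) capped by B -> flip
Dir SE: first cell 'B' (not opp) -> no flip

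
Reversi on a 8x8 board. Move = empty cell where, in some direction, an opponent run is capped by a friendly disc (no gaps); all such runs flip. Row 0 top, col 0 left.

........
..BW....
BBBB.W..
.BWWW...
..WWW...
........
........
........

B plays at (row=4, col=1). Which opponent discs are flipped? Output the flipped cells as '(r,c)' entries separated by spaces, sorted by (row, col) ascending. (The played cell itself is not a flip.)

Dir NW: first cell '.' (not opp) -> no flip
Dir N: first cell 'B' (not opp) -> no flip
Dir NE: opp run (3,2) capped by B -> flip
Dir W: first cell '.' (not opp) -> no flip
Dir E: opp run (4,2) (4,3) (4,4), next='.' -> no flip
Dir SW: first cell '.' (not opp) -> no flip
Dir S: first cell '.' (not opp) -> no flip
Dir SE: first cell '.' (not opp) -> no flip

Answer: (3,2)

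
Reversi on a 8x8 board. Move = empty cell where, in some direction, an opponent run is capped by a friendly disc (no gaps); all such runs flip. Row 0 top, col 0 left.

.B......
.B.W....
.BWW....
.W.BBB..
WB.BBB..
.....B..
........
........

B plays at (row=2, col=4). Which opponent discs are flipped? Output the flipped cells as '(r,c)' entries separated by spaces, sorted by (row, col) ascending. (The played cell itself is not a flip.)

Answer: (2,2) (2,3)

Derivation:
Dir NW: opp run (1,3), next='.' -> no flip
Dir N: first cell '.' (not opp) -> no flip
Dir NE: first cell '.' (not opp) -> no flip
Dir W: opp run (2,3) (2,2) capped by B -> flip
Dir E: first cell '.' (not opp) -> no flip
Dir SW: first cell 'B' (not opp) -> no flip
Dir S: first cell 'B' (not opp) -> no flip
Dir SE: first cell 'B' (not opp) -> no flip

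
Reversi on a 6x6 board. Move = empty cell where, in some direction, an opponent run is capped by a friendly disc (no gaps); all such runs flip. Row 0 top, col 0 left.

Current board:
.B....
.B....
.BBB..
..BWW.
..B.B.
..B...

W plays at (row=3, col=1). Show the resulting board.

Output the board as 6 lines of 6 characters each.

Answer: .B....
.B....
.BBB..
.WWWW.
..B.B.
..B...

Derivation:
Place W at (3,1); scan 8 dirs for brackets.
Dir NW: first cell '.' (not opp) -> no flip
Dir N: opp run (2,1) (1,1) (0,1), next=edge -> no flip
Dir NE: opp run (2,2), next='.' -> no flip
Dir W: first cell '.' (not opp) -> no flip
Dir E: opp run (3,2) capped by W -> flip
Dir SW: first cell '.' (not opp) -> no flip
Dir S: first cell '.' (not opp) -> no flip
Dir SE: opp run (4,2), next='.' -> no flip
All flips: (3,2)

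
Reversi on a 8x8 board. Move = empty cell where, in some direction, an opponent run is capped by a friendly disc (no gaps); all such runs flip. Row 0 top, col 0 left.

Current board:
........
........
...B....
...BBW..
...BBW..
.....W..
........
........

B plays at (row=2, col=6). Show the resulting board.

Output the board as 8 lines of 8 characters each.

Answer: ........
........
...B..B.
...BBB..
...BBW..
.....W..
........
........

Derivation:
Place B at (2,6); scan 8 dirs for brackets.
Dir NW: first cell '.' (not opp) -> no flip
Dir N: first cell '.' (not opp) -> no flip
Dir NE: first cell '.' (not opp) -> no flip
Dir W: first cell '.' (not opp) -> no flip
Dir E: first cell '.' (not opp) -> no flip
Dir SW: opp run (3,5) capped by B -> flip
Dir S: first cell '.' (not opp) -> no flip
Dir SE: first cell '.' (not opp) -> no flip
All flips: (3,5)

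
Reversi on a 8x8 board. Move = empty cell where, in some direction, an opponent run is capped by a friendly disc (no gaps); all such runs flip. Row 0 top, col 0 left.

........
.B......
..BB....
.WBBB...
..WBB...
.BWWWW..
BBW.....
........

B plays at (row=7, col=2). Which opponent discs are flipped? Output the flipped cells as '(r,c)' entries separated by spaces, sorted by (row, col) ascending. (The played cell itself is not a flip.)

Dir NW: first cell 'B' (not opp) -> no flip
Dir N: opp run (6,2) (5,2) (4,2) capped by B -> flip
Dir NE: first cell '.' (not opp) -> no flip
Dir W: first cell '.' (not opp) -> no flip
Dir E: first cell '.' (not opp) -> no flip
Dir SW: edge -> no flip
Dir S: edge -> no flip
Dir SE: edge -> no flip

Answer: (4,2) (5,2) (6,2)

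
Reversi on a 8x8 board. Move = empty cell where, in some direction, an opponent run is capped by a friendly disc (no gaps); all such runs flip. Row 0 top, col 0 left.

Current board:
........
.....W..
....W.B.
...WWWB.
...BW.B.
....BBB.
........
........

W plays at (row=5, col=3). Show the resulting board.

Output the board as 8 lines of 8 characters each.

Place W at (5,3); scan 8 dirs for brackets.
Dir NW: first cell '.' (not opp) -> no flip
Dir N: opp run (4,3) capped by W -> flip
Dir NE: first cell 'W' (not opp) -> no flip
Dir W: first cell '.' (not opp) -> no flip
Dir E: opp run (5,4) (5,5) (5,6), next='.' -> no flip
Dir SW: first cell '.' (not opp) -> no flip
Dir S: first cell '.' (not opp) -> no flip
Dir SE: first cell '.' (not opp) -> no flip
All flips: (4,3)

Answer: ........
.....W..
....W.B.
...WWWB.
...WW.B.
...WBBB.
........
........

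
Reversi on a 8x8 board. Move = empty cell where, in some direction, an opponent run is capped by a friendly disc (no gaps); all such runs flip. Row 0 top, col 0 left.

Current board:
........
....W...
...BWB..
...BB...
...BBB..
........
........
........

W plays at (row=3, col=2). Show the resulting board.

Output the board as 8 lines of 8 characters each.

Answer: ........
....W...
...WWB..
..WBB...
...BBB..
........
........
........

Derivation:
Place W at (3,2); scan 8 dirs for brackets.
Dir NW: first cell '.' (not opp) -> no flip
Dir N: first cell '.' (not opp) -> no flip
Dir NE: opp run (2,3) capped by W -> flip
Dir W: first cell '.' (not opp) -> no flip
Dir E: opp run (3,3) (3,4), next='.' -> no flip
Dir SW: first cell '.' (not opp) -> no flip
Dir S: first cell '.' (not opp) -> no flip
Dir SE: opp run (4,3), next='.' -> no flip
All flips: (2,3)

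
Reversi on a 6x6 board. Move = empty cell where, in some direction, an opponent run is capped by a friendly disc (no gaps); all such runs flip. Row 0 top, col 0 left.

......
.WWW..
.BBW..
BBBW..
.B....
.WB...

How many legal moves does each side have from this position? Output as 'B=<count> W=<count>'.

Answer: B=10 W=5

Derivation:
-- B to move --
(0,0): flips 1 -> legal
(0,1): flips 1 -> legal
(0,2): flips 1 -> legal
(0,3): flips 1 -> legal
(0,4): flips 1 -> legal
(1,0): no bracket -> illegal
(1,4): flips 1 -> legal
(2,0): no bracket -> illegal
(2,4): flips 1 -> legal
(3,4): flips 1 -> legal
(4,0): no bracket -> illegal
(4,2): no bracket -> illegal
(4,3): no bracket -> illegal
(4,4): flips 1 -> legal
(5,0): flips 1 -> legal
B mobility = 10
-- W to move --
(1,0): no bracket -> illegal
(2,0): flips 2 -> legal
(4,0): flips 2 -> legal
(4,2): flips 2 -> legal
(4,3): no bracket -> illegal
(5,0): flips 2 -> legal
(5,3): flips 1 -> legal
W mobility = 5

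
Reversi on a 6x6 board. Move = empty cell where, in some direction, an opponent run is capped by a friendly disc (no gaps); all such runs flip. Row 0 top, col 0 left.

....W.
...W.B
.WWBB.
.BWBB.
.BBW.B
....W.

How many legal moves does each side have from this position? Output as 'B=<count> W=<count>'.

-- B to move --
(0,2): flips 1 -> legal
(0,3): flips 1 -> legal
(0,5): no bracket -> illegal
(1,0): no bracket -> illegal
(1,1): flips 2 -> legal
(1,2): flips 2 -> legal
(1,4): no bracket -> illegal
(2,0): flips 2 -> legal
(3,0): no bracket -> illegal
(4,4): flips 1 -> legal
(5,2): flips 1 -> legal
(5,3): flips 1 -> legal
(5,5): no bracket -> illegal
B mobility = 8
-- W to move --
(0,5): no bracket -> illegal
(1,2): no bracket -> illegal
(1,4): flips 1 -> legal
(2,0): no bracket -> illegal
(2,5): flips 3 -> legal
(3,0): flips 1 -> legal
(3,5): flips 3 -> legal
(4,0): flips 3 -> legal
(4,4): flips 1 -> legal
(5,0): flips 1 -> legal
(5,1): flips 2 -> legal
(5,2): flips 1 -> legal
(5,3): no bracket -> illegal
(5,5): no bracket -> illegal
W mobility = 9

Answer: B=8 W=9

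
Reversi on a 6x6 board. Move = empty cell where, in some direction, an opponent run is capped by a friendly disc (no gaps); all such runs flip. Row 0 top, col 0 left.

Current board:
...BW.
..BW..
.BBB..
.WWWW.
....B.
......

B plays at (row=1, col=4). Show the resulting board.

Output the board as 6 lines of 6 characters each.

Answer: ...BW.
..BBB.
.BBB..
.WWWW.
....B.
......

Derivation:
Place B at (1,4); scan 8 dirs for brackets.
Dir NW: first cell 'B' (not opp) -> no flip
Dir N: opp run (0,4), next=edge -> no flip
Dir NE: first cell '.' (not opp) -> no flip
Dir W: opp run (1,3) capped by B -> flip
Dir E: first cell '.' (not opp) -> no flip
Dir SW: first cell 'B' (not opp) -> no flip
Dir S: first cell '.' (not opp) -> no flip
Dir SE: first cell '.' (not opp) -> no flip
All flips: (1,3)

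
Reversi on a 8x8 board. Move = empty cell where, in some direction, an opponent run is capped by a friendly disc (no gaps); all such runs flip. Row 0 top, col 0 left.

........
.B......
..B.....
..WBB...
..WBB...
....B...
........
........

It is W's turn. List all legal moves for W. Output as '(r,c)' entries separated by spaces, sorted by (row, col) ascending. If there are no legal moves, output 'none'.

(0,0): no bracket -> illegal
(0,1): no bracket -> illegal
(0,2): no bracket -> illegal
(1,0): no bracket -> illegal
(1,2): flips 1 -> legal
(1,3): no bracket -> illegal
(2,0): no bracket -> illegal
(2,1): no bracket -> illegal
(2,3): no bracket -> illegal
(2,4): flips 1 -> legal
(2,5): no bracket -> illegal
(3,1): no bracket -> illegal
(3,5): flips 2 -> legal
(4,5): flips 2 -> legal
(5,2): no bracket -> illegal
(5,3): no bracket -> illegal
(5,5): no bracket -> illegal
(6,3): no bracket -> illegal
(6,4): no bracket -> illegal
(6,5): flips 2 -> legal

Answer: (1,2) (2,4) (3,5) (4,5) (6,5)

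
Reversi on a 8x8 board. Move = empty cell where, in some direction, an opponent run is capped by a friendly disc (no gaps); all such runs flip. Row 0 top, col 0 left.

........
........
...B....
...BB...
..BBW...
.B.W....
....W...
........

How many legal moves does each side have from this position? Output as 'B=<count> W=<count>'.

Answer: B=5 W=5

Derivation:
-- B to move --
(3,5): no bracket -> illegal
(4,5): flips 1 -> legal
(5,2): no bracket -> illegal
(5,4): flips 1 -> legal
(5,5): flips 1 -> legal
(6,2): no bracket -> illegal
(6,3): flips 1 -> legal
(6,5): no bracket -> illegal
(7,3): no bracket -> illegal
(7,4): no bracket -> illegal
(7,5): flips 2 -> legal
B mobility = 5
-- W to move --
(1,2): no bracket -> illegal
(1,3): flips 3 -> legal
(1,4): no bracket -> illegal
(2,2): flips 1 -> legal
(2,4): flips 1 -> legal
(2,5): no bracket -> illegal
(3,1): flips 1 -> legal
(3,2): no bracket -> illegal
(3,5): no bracket -> illegal
(4,0): no bracket -> illegal
(4,1): flips 2 -> legal
(4,5): no bracket -> illegal
(5,0): no bracket -> illegal
(5,2): no bracket -> illegal
(5,4): no bracket -> illegal
(6,0): no bracket -> illegal
(6,1): no bracket -> illegal
(6,2): no bracket -> illegal
W mobility = 5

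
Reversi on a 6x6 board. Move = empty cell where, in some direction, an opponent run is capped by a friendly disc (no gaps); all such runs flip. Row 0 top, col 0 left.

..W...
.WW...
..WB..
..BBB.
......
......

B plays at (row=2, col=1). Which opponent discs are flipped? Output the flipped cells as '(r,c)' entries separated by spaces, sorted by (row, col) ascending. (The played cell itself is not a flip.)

Answer: (2,2)

Derivation:
Dir NW: first cell '.' (not opp) -> no flip
Dir N: opp run (1,1), next='.' -> no flip
Dir NE: opp run (1,2), next='.' -> no flip
Dir W: first cell '.' (not opp) -> no flip
Dir E: opp run (2,2) capped by B -> flip
Dir SW: first cell '.' (not opp) -> no flip
Dir S: first cell '.' (not opp) -> no flip
Dir SE: first cell 'B' (not opp) -> no flip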